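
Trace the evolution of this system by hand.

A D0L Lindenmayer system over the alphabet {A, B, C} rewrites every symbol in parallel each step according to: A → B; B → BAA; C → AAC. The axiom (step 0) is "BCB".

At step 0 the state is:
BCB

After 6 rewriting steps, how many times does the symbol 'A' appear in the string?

gen 0: BCB
gen 1: BAAAACBAA
gen 2: BAABBBBAACBAABB
gen 3: BAABBBAABAABAABAABBAACBAABBBAABAA
gen 4: BAABBBAABAABAABBBAABBBAABBBAABBBAABAABBAACBAABBBAABAABAABBBAABB
gen 5: BAABBBAABAABAABBBAABBBAABBBAABAABAABBBAABAABAABBBAABAABAAB…AABBBAABAABBAACBAABBBAABAABAABBBAABBBAABBBAABAABAABBBAABAA  (len 129)
gen 6: BAABBBAABAABAABBBAABBBAABBBAABAABAABBBAABAABAABBBAABAABAAB…AABAABAABBBAABAABAABBBAABAABAABBBAABBBAABBBAABAABAABBBAABB  (len 255)

126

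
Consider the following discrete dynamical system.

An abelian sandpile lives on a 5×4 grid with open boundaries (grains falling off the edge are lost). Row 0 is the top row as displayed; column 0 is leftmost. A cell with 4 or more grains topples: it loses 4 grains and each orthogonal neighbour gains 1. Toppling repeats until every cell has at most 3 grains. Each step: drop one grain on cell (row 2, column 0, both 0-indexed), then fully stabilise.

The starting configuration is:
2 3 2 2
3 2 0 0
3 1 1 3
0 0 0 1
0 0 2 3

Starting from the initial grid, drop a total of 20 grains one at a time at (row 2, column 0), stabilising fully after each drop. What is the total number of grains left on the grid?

k=0  2 3 2 2
3 2 0 0
3 1 1 3
0 0 0 1
0 0 2 3
k=1  3 3 2 2
0 3 0 0
1 2 1 3
1 0 0 1
0 0 2 3
k=2  3 3 2 2
0 3 0 0
2 2 1 3
1 0 0 1
0 0 2 3
k=3  3 3 2 2
0 3 0 0
3 2 1 3
1 0 0 1
0 0 2 3
k=4  3 3 2 2
1 3 0 0
0 3 1 3
2 0 0 1
0 0 2 3
k=5  3 3 2 2
1 3 0 0
1 3 1 3
2 0 0 1
0 0 2 3
k=6  3 3 2 2
1 3 0 0
2 3 1 3
2 0 0 1
0 0 2 3
k=7  3 3 2 2
1 3 0 0
3 3 1 3
2 0 0 1
0 0 2 3
k=8  1 1 3 2
0 2 1 0
2 1 2 3
3 1 0 1
0 0 2 3
k=9  1 1 3 2
0 2 1 0
3 1 2 3
3 1 0 1
0 0 2 3
k=10  1 1 3 2
1 2 1 0
1 2 2 3
0 2 0 1
1 0 2 3
k=11  1 1 3 2
1 2 1 0
2 2 2 3
0 2 0 1
1 0 2 3
k=12  1 1 3 2
1 2 1 0
3 2 2 3
0 2 0 1
1 0 2 3
k=13  1 1 3 2
2 2 1 0
0 3 2 3
1 2 0 1
1 0 2 3
k=14  1 1 3 2
2 2 1 0
1 3 2 3
1 2 0 1
1 0 2 3
k=15  1 1 3 2
2 2 1 0
2 3 2 3
1 2 0 1
1 0 2 3
k=16  1 1 3 2
2 2 1 0
3 3 2 3
1 2 0 1
1 0 2 3
k=17  1 1 3 2
3 3 1 0
1 0 3 3
2 3 0 1
1 0 2 3
k=18  1 1 3 2
3 3 1 0
2 0 3 3
2 3 0 1
1 0 2 3
k=19  1 1 3 2
3 3 1 0
3 0 3 3
2 3 0 1
1 0 2 3
k=20  2 2 3 2
1 0 2 0
1 2 3 3
3 3 0 1
1 0 2 3

34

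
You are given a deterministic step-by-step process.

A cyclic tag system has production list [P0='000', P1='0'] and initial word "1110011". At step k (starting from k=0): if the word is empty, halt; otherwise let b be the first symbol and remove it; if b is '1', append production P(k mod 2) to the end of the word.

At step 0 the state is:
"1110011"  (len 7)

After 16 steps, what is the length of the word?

0) "1110011"  (len 7)
1) "110011000"  (len 9)
2) "100110000"  (len 9)
3) "00110000000"  (len 11)
4) "0110000000"  (len 10)
5) "110000000"  (len 9)
6) "100000000"  (len 9)
7) "00000000000"  (len 11)
8) "0000000000"  (len 10)
9) "000000000"  (len 9)
10) "00000000"  (len 8)
11) "0000000"  (len 7)
12) "000000"  (len 6)
13) "00000"  (len 5)
14) "0000"  (len 4)
15) "000"  (len 3)
16) "00"  (len 2)

2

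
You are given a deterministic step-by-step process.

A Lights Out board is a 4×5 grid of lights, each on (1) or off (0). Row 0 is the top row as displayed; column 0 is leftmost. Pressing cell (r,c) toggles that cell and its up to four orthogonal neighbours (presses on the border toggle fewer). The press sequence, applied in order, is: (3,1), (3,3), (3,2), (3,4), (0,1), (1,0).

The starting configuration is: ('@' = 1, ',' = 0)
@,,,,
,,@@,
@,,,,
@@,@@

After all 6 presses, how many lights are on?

13

gen 0: @,,,,
,,@@,
@,,,,
@@,@@
gen 1: @,,,,
,,@@,
@@,,,
,,@@@
gen 2: @,,,,
,,@@,
@@,@,
,,,,,
gen 3: @,,,,
,,@@,
@@@@,
,@@@,
gen 4: @,,,,
,,@@,
@@@@@
,@@,@
gen 5: ,@@,,
,@@@,
@@@@@
,@@,@
gen 6: @@@,,
@,@@,
,@@@@
,@@,@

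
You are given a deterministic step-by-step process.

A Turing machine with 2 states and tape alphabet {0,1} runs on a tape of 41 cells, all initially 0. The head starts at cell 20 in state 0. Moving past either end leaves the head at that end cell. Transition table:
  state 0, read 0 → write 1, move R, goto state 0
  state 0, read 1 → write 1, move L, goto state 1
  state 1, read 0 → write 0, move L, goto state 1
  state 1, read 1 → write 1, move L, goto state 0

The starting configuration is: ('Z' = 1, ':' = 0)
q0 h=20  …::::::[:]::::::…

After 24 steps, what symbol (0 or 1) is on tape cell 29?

1

k=0  q0 h=20  …::::::[:]::::::…
k=1  q0 h=21  …:::::Z[:]::::::…
k=2  q0 h=22  …::::ZZ[:]::::::…
k=3  q0 h=23  …:::ZZZ[:]::::::…
k=4  q0 h=24  …::ZZZZ[:]::::::…
k=5  q0 h=25  …:ZZZZZ[:]::::::…
k=6  q0 h=26  …ZZZZZZ[:]::::::…
k=7  q0 h=27  …ZZZZZZ[:]::::::…
k=8  q0 h=28  …ZZZZZZ[:]::::::…
k=9  q0 h=29  …ZZZZZZ[:]::::::…
k=10  q0 h=30  …ZZZZZZ[:]::::::…
k=11  q0 h=31  …ZZZZZZ[:]::::::…
k=12  q0 h=32  …ZZZZZZ[:]::::::…
k=13  q0 h=33  …ZZZZZZ[:]::::::…
k=14  q0 h=34  …ZZZZZZ[:]::::::|
k=15  q0 h=35  …ZZZZZZ[:]:::::|
k=16  q0 h=36  …ZZZZZZ[:]::::|
k=17  q0 h=37  …ZZZZZZ[:]:::|
k=18  q0 h=38  …ZZZZZZ[:]::|
k=19  q0 h=39  …ZZZZZZ[:]:|
k=20  q0 h=40  …ZZZZZZ[:]|
k=21  q0 h=40  …ZZZZZZ[Z]|
k=22  q1 h=39  …ZZZZZZ[Z]Z|
k=23  q0 h=38  …ZZZZZZ[Z]ZZ|
k=24  q1 h=37  …ZZZZZZ[Z]ZZZ|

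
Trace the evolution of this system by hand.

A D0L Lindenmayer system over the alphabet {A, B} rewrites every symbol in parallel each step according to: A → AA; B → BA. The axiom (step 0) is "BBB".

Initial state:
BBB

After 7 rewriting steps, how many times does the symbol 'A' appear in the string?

t=0: BBB
t=1: BABABA
t=2: BAAABAAABAAA
t=3: BAAAAAAABAAAAAAABAAAAAAA
t=4: BAAAAAAAAAAAAAAABAAAAAAAAAAAAAAABAAAAAAAAAAAAAAA
t=5: BAAAAAAAAAAAAAAAAAAAAAAAAAAAAAAABAAAAAAAAAAAAAAAAAAAAAAAAAAAAAAABAAAAAAAAAAAAAAAAAAAAAAAAAAAAAAA
t=6: BAAAAAAAAAAAAAAAAAAAAAAAAAAAAAAAAAAAAAAAAAAAAAAAAAAAAAAAAA…AAAAAAAAAAAAAAAAAAAAAAAAAAAAAAAAAAAAAAAAAAAAAAAAAAAAAAAAAA  (len 192)
t=7: BAAAAAAAAAAAAAAAAAAAAAAAAAAAAAAAAAAAAAAAAAAAAAAAAAAAAAAAAA…AAAAAAAAAAAAAAAAAAAAAAAAAAAAAAAAAAAAAAAAAAAAAAAAAAAAAAAAAA  (len 384)

381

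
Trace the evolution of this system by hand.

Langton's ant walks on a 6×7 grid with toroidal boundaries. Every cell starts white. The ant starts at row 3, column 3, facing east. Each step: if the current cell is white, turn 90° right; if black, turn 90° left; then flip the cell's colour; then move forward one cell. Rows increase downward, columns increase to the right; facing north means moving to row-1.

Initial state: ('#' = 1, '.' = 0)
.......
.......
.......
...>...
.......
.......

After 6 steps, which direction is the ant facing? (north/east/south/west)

east

step 0: .......
.......
.......
...>...
.......
.......
step 1: .......
.......
.......
...#...
...v...
.......
step 2: .......
.......
.......
...#...
..<#...
.......
step 3: .......
.......
.......
..^#...
..##...
.......
step 4: .......
.......
.......
..#>...
..##...
.......
step 5: .......
.......
...^...
..#....
..##...
.......
step 6: .......
.......
...#>..
..#....
..##...
.......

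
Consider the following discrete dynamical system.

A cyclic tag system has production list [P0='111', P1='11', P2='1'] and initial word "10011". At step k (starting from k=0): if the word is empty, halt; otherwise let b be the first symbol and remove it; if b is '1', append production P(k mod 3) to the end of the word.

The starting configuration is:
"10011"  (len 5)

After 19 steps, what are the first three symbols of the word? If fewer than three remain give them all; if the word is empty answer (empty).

111

gen 0: "10011"  (len 5)
gen 1: "0011111"  (len 7)
gen 2: "011111"  (len 6)
gen 3: "11111"  (len 5)
gen 4: "1111111"  (len 7)
gen 5: "11111111"  (len 8)
gen 6: "11111111"  (len 8)
gen 7: "1111111111"  (len 10)
gen 8: "11111111111"  (len 11)
gen 9: "11111111111"  (len 11)
gen 10: "1111111111111"  (len 13)
gen 11: "11111111111111"  (len 14)
gen 12: "11111111111111"  (len 14)
gen 13: "1111111111111111"  (len 16)
gen 14: "11111111111111111"  (len 17)
gen 15: "11111111111111111"  (len 17)
gen 16: "1111111111111111111"  (len 19)
gen 17: "11111111111111111111"  (len 20)
gen 18: "11111111111111111111"  (len 20)
gen 19: "1111111111111111111111"  (len 22)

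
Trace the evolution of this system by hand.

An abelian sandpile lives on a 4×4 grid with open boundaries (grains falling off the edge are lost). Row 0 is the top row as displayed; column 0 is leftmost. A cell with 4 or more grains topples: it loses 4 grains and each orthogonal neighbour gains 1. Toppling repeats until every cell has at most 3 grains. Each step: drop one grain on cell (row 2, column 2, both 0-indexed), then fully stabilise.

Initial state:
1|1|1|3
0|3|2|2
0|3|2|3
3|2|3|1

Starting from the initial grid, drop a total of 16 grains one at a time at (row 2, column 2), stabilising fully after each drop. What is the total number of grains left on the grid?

33

k=0  1|1|1|3
0|3|2|2
0|3|2|3
3|2|3|1
k=1  1|1|1|3
0|3|2|2
0|3|3|3
3|2|3|1
k=2  1|2|3|0
1|1|2|1
2|3|0|2
0|1|2|3
k=3  1|2|3|0
1|1|2|1
2|3|1|2
0|1|2|3
k=4  1|2|3|0
1|1|2|1
2|3|2|2
0|1|2|3
k=5  1|2|3|0
1|1|2|1
2|3|3|2
0|1|2|3
k=6  1|2|3|0
1|2|3|1
3|0|1|3
0|2|3|3
k=7  1|2|3|0
1|2|3|1
3|0|2|3
0|2|3|3
k=8  1|2|3|0
1|2|3|1
3|0|3|3
0|2|3|3
k=9  1|3|0|1
1|3|1|3
3|1|3|1
0|3|1|1
k=10  1|3|0|1
1|3|2|3
3|2|0|2
0|3|2|1
k=11  1|3|0|1
1|3|2|3
3|2|1|2
0|3|2|1
k=12  1|3|0|1
1|3|2|3
3|2|2|2
0|3|2|1
k=13  1|3|0|1
1|3|2|3
3|2|3|2
0|3|2|1
k=14  1|3|0|1
1|3|3|3
3|3|0|3
0|3|3|1
k=15  1|3|0|1
1|3|3|3
3|3|1|3
0|3|3|1
k=16  1|3|0|1
1|3|3|3
3|3|2|3
0|3|3|1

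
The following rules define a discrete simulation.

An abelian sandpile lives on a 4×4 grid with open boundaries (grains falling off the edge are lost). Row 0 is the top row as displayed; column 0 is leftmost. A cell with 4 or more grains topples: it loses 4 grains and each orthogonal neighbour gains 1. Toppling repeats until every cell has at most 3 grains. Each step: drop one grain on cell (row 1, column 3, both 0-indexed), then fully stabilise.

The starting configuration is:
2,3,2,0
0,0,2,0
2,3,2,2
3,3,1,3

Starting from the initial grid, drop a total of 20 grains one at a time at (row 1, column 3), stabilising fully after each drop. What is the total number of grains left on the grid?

29

k=0  2,3,2,0
0,0,2,0
2,3,2,2
3,3,1,3
k=1  2,3,2,0
0,0,2,1
2,3,2,2
3,3,1,3
k=2  2,3,2,0
0,0,2,2
2,3,2,2
3,3,1,3
k=3  2,3,2,0
0,0,2,3
2,3,2,2
3,3,1,3
k=4  2,3,2,1
0,0,3,0
2,3,2,3
3,3,1,3
k=5  2,3,2,1
0,0,3,1
2,3,2,3
3,3,1,3
k=6  2,3,2,1
0,0,3,2
2,3,2,3
3,3,1,3
k=7  2,3,2,1
0,0,3,3
2,3,2,3
3,3,1,3
k=8  2,3,3,2
1,2,1,2
0,2,2,2
1,2,0,1
k=9  2,3,3,2
1,2,1,3
0,2,2,2
1,2,0,1
k=10  2,3,3,3
1,2,2,0
0,2,2,3
1,2,0,1
k=11  2,3,3,3
1,2,2,1
0,2,2,3
1,2,0,1
k=12  2,3,3,3
1,2,2,2
0,2,2,3
1,2,0,1
k=13  2,3,3,3
1,2,2,3
0,2,2,3
1,2,0,1
k=14  3,1,2,1
2,1,2,3
1,0,1,1
1,3,1,2
k=15  3,1,2,2
2,1,3,0
1,0,1,2
1,3,1,2
k=16  3,1,2,2
2,1,3,1
1,0,1,2
1,3,1,2
k=17  3,1,2,2
2,1,3,2
1,0,1,2
1,3,1,2
k=18  3,1,2,2
2,1,3,3
1,0,1,2
1,3,1,2
k=19  3,1,3,3
2,2,0,1
1,0,2,3
1,3,1,2
k=20  3,1,3,3
2,2,0,2
1,0,2,3
1,3,1,2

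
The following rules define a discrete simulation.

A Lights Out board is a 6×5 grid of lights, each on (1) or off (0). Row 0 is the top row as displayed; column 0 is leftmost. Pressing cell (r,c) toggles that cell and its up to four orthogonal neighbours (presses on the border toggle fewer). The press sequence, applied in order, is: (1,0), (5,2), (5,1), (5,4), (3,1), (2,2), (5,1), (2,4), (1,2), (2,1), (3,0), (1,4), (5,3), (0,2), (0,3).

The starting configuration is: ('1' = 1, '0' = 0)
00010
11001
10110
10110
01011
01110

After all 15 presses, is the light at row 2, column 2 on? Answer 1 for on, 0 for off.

step 0: 00010
11001
10110
10110
01011
01110
step 1: 10010
00001
00110
10110
01011
01110
step 2: 10010
00001
00110
10110
01111
00000
step 3: 10010
00001
00110
10110
00111
11100
step 4: 10010
00001
00110
10110
00110
11111
step 5: 10010
00001
01110
01010
01110
11111
step 6: 10010
00101
00000
01110
01110
11111
step 7: 10010
00101
00000
01110
00110
00011
step 8: 10010
00100
00011
01111
00110
00011
step 9: 10110
01010
00111
01111
00110
00011
step 10: 10110
00010
11011
00111
00110
00011
step 11: 10110
00010
01011
11111
10110
00011
step 12: 10111
00001
01010
11111
10110
00011
step 13: 10111
00001
01010
11111
10100
00100
step 14: 11001
00101
01010
11111
10100
00100
step 15: 11110
00111
01010
11111
10100
00100

0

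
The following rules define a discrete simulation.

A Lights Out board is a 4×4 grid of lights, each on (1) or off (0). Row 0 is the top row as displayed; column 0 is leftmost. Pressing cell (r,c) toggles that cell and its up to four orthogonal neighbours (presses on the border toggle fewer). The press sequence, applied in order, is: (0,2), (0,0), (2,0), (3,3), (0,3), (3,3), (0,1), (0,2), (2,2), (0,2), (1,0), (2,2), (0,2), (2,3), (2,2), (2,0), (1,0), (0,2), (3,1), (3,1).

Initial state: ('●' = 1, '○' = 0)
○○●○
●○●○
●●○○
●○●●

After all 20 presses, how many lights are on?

5

k=0  ○○●○
●○●○
●●○○
●○●●
k=1  ○●○●
●○○○
●●○○
●○●●
k=2  ●○○●
○○○○
●●○○
●○●●
k=3  ●○○●
●○○○
○○○○
○○●●
k=4  ●○○●
●○○○
○○○●
○○○○
k=5  ●○●○
●○○●
○○○●
○○○○
k=6  ●○●○
●○○●
○○○○
○○●●
k=7  ○●○○
●●○●
○○○○
○○●●
k=8  ○○●●
●●●●
○○○○
○○●●
k=9  ○○●●
●●○●
○●●●
○○○●
k=10  ○●○○
●●●●
○●●●
○○○●
k=11  ●●○○
○○●●
●●●●
○○○●
k=12  ●●○○
○○○●
●○○○
○○●●
k=13  ●○●●
○○●●
●○○○
○○●●
k=14  ●○●●
○○●○
●○●●
○○●○
k=15  ●○●●
○○○○
●●○○
○○○○
k=16  ●○●●
●○○○
○○○○
●○○○
k=17  ○○●●
○●○○
●○○○
●○○○
k=18  ○●○○
○●●○
●○○○
●○○○
k=19  ○●○○
○●●○
●●○○
○●●○
k=20  ○●○○
○●●○
●○○○
●○○○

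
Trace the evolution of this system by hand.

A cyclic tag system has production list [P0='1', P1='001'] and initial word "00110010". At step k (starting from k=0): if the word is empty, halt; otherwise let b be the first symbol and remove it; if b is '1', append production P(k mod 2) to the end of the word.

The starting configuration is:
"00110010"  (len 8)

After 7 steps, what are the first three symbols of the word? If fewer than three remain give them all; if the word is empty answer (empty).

010

[0] "00110010"  (len 8)
[1] "0110010"  (len 7)
[2] "110010"  (len 6)
[3] "100101"  (len 6)
[4] "00101001"  (len 8)
[5] "0101001"  (len 7)
[6] "101001"  (len 6)
[7] "010011"  (len 6)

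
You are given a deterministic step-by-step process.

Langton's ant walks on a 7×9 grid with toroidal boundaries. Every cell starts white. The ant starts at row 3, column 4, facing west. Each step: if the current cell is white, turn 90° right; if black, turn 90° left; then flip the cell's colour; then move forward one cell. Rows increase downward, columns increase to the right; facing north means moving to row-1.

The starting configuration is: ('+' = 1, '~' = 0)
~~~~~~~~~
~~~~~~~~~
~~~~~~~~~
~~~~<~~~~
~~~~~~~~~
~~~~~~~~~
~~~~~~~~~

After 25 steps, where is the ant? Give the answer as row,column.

t=0: ~~~~~~~~~
~~~~~~~~~
~~~~~~~~~
~~~~<~~~~
~~~~~~~~~
~~~~~~~~~
~~~~~~~~~
t=1: ~~~~~~~~~
~~~~~~~~~
~~~~^~~~~
~~~~+~~~~
~~~~~~~~~
~~~~~~~~~
~~~~~~~~~
t=2: ~~~~~~~~~
~~~~~~~~~
~~~~+>~~~
~~~~+~~~~
~~~~~~~~~
~~~~~~~~~
~~~~~~~~~
t=3: ~~~~~~~~~
~~~~~~~~~
~~~~++~~~
~~~~+v~~~
~~~~~~~~~
~~~~~~~~~
~~~~~~~~~
t=4: ~~~~~~~~~
~~~~~~~~~
~~~~++~~~
~~~~<+~~~
~~~~~~~~~
~~~~~~~~~
~~~~~~~~~
t=5: ~~~~~~~~~
~~~~~~~~~
~~~~++~~~
~~~~~+~~~
~~~~v~~~~
~~~~~~~~~
~~~~~~~~~
t=6: ~~~~~~~~~
~~~~~~~~~
~~~~++~~~
~~~~~+~~~
~~~<+~~~~
~~~~~~~~~
~~~~~~~~~
t=7: ~~~~~~~~~
~~~~~~~~~
~~~~++~~~
~~~^~+~~~
~~~++~~~~
~~~~~~~~~
~~~~~~~~~
t=8: ~~~~~~~~~
~~~~~~~~~
~~~~++~~~
~~~+>+~~~
~~~++~~~~
~~~~~~~~~
~~~~~~~~~
t=9: ~~~~~~~~~
~~~~~~~~~
~~~~++~~~
~~~+++~~~
~~~+v~~~~
~~~~~~~~~
~~~~~~~~~
t=10: ~~~~~~~~~
~~~~~~~~~
~~~~++~~~
~~~+++~~~
~~~+~>~~~
~~~~~~~~~
~~~~~~~~~
t=11: ~~~~~~~~~
~~~~~~~~~
~~~~++~~~
~~~+++~~~
~~~+~+~~~
~~~~~v~~~
~~~~~~~~~
t=12: ~~~~~~~~~
~~~~~~~~~
~~~~++~~~
~~~+++~~~
~~~+~+~~~
~~~~<+~~~
~~~~~~~~~
t=13: ~~~~~~~~~
~~~~~~~~~
~~~~++~~~
~~~+++~~~
~~~+^+~~~
~~~~++~~~
~~~~~~~~~
t=14: ~~~~~~~~~
~~~~~~~~~
~~~~++~~~
~~~+++~~~
~~~++>~~~
~~~~++~~~
~~~~~~~~~
t=15: ~~~~~~~~~
~~~~~~~~~
~~~~++~~~
~~~++^~~~
~~~++~~~~
~~~~++~~~
~~~~~~~~~
t=16: ~~~~~~~~~
~~~~~~~~~
~~~~++~~~
~~~+<~~~~
~~~++~~~~
~~~~++~~~
~~~~~~~~~
t=17: ~~~~~~~~~
~~~~~~~~~
~~~~++~~~
~~~+~~~~~
~~~+v~~~~
~~~~++~~~
~~~~~~~~~
t=18: ~~~~~~~~~
~~~~~~~~~
~~~~++~~~
~~~+~~~~~
~~~+~>~~~
~~~~++~~~
~~~~~~~~~
t=19: ~~~~~~~~~
~~~~~~~~~
~~~~++~~~
~~~+~~~~~
~~~+~+~~~
~~~~+v~~~
~~~~~~~~~
t=20: ~~~~~~~~~
~~~~~~~~~
~~~~++~~~
~~~+~~~~~
~~~+~+~~~
~~~~+~>~~
~~~~~~~~~
t=21: ~~~~~~~~~
~~~~~~~~~
~~~~++~~~
~~~+~~~~~
~~~+~+~~~
~~~~+~+~~
~~~~~~v~~
t=22: ~~~~~~~~~
~~~~~~~~~
~~~~++~~~
~~~+~~~~~
~~~+~+~~~
~~~~+~+~~
~~~~~<+~~
t=23: ~~~~~~~~~
~~~~~~~~~
~~~~++~~~
~~~+~~~~~
~~~+~+~~~
~~~~+^+~~
~~~~~++~~
t=24: ~~~~~~~~~
~~~~~~~~~
~~~~++~~~
~~~+~~~~~
~~~+~+~~~
~~~~++>~~
~~~~~++~~
t=25: ~~~~~~~~~
~~~~~~~~~
~~~~++~~~
~~~+~~~~~
~~~+~+^~~
~~~~++~~~
~~~~~++~~

4,6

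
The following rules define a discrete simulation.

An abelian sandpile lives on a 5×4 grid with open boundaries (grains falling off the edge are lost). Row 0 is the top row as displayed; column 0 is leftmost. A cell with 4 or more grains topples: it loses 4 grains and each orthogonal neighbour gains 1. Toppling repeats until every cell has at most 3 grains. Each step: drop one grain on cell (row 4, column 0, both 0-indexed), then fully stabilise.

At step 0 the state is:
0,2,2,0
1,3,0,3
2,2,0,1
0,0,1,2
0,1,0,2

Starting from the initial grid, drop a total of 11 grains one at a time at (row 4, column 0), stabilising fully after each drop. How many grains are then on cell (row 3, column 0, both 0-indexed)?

[0] 0,2,2,0
1,3,0,3
2,2,0,1
0,0,1,2
0,1,0,2
[1] 0,2,2,0
1,3,0,3
2,2,0,1
0,0,1,2
1,1,0,2
[2] 0,2,2,0
1,3,0,3
2,2,0,1
0,0,1,2
2,1,0,2
[3] 0,2,2,0
1,3,0,3
2,2,0,1
0,0,1,2
3,1,0,2
[4] 0,2,2,0
1,3,0,3
2,2,0,1
1,0,1,2
0,2,0,2
[5] 0,2,2,0
1,3,0,3
2,2,0,1
1,0,1,2
1,2,0,2
[6] 0,2,2,0
1,3,0,3
2,2,0,1
1,0,1,2
2,2,0,2
[7] 0,2,2,0
1,3,0,3
2,2,0,1
1,0,1,2
3,2,0,2
[8] 0,2,2,0
1,3,0,3
2,2,0,1
2,0,1,2
0,3,0,2
[9] 0,2,2,0
1,3,0,3
2,2,0,1
2,0,1,2
1,3,0,2
[10] 0,2,2,0
1,3,0,3
2,2,0,1
2,0,1,2
2,3,0,2
[11] 0,2,2,0
1,3,0,3
2,2,0,1
2,0,1,2
3,3,0,2

2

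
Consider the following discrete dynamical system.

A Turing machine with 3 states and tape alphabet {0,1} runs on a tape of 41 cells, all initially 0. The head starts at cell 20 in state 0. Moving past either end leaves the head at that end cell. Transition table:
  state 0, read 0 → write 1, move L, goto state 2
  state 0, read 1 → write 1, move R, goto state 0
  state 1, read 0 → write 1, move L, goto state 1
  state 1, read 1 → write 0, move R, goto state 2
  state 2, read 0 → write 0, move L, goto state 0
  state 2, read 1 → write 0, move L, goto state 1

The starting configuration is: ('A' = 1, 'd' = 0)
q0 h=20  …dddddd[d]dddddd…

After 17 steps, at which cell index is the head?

[0] q0 h=20  …dddddd[d]dddddd…
[1] q2 h=19  …dddddd[d]Addddd…
[2] q0 h=18  …dddddd[d]dAdddd…
[3] q2 h=17  …dddddd[d]AdAddd…
[4] q0 h=16  …dddddd[d]dAdAdd…
[5] q2 h=15  …dddddd[d]AdAdAd…
[6] q0 h=14  …dddddd[d]dAdAdA…
[7] q2 h=13  …dddddd[d]AdAdAd…
[8] q0 h=12  …dddddd[d]dAdAdA…
[9] q2 h=11  …dddddd[d]AdAdAd…
[10] q0 h=10  …dddddd[d]dAdAdA…
[11] q2 h= 9  …dddddd[d]AdAdAd…
[12] q0 h= 8  …dddddd[d]dAdAdA…
[13] q2 h= 7  …dddddd[d]AdAdAd…
[14] q0 h= 6  |dddddd[d]dAdAdA…
[15] q2 h= 5  |ddddd[d]AdAdAd…
[16] q0 h= 4  |dddd[d]dAdAdA…
[17] q2 h= 3  |ddd[d]AdAdAd…

3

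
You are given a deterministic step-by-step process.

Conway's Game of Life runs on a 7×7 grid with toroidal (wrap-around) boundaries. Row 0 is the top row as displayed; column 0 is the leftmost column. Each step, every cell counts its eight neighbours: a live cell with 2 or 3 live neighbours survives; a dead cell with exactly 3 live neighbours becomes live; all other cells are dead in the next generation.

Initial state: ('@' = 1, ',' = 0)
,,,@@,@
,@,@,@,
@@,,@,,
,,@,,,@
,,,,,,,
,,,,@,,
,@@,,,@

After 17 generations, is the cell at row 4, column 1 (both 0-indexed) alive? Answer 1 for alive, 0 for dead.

0) ,,,@@,@
,@,@,@,
@@,,@,,
,,@,,,@
,,,,,,,
,,,,@,,
,@@,,,@
1) ,@,@@,@
,@,@,@@
@@,@@@@
@@,,,,,
,,,,,,,
,,,,,,,
@,@,@,,
2) ,@,,,,@
,@,,,,,
,,,@,,,
,@@,@@,
,,,,,,,
,,,,,,,
@@@,@@,
3) ,,,,,@@
@,@,,,,
,@,@@,,
,,@@@,,
,,,,,,,
,@,,,,,
@@@,,@@
4) ,,@,,@,
@@@@@@@
,@,,@,,
,,@,@,,
,,@@,,,
,@@,,,@
,@@,,@,
5) ,,,,,,,
@,,,,,@
,,,,,,@
,@@,@,,
,,,,,,,
@,,,,,,
@,,@,@@
6) ,,,,,@,
@,,,,,@
,@,,,@@
,,,,,,,
,@,,,,,
@,,,,,,
@,,,,,@
7) ,,,,,@,
@,,,,,,
,,,,,@@
@,,,,,,
,,,,,,,
@@,,,,@
@,,,,,@
8) @,,,,,,
,,,,,@,
@,,,,,@
,,,,,,@
,@,,,,@
,@,,,,@
,@,,,@,
9) ,,,,,,@
@,,,,,,
@,,,,@@
,,,,,@@
,,,,,@@
,@@,,@@
,@,,,,@
10) ,,,,,,@
@,,,,@,
@,,,,@,
,,,,@,,
,,,,@,,
,@@,,,,
,@@,,,@
11) ,@,,,@@
@,,,,@,
,,,,@@,
,,,,@@,
,,,@,,,
@@@@,,,
,@@,,,,
12) ,@@,,@@
@,,,,,,
,,,,,,,
,,,@,@,
,@,@,,,
@,,@,,,
,,,@,,@
13) ,@@,,@@
@@,,,,@
,,,,,,,
,,@,@,,
,,,@,,,
@,,@@,,
,@,@@@@
14) ,,,@,,,
,@@,,@@
@@,,,,,
,,,@,,,
,,@,,,,
@,,,,,@
,@,,,,,
15) @@,,,,,
,@@,,,@
@@,,,,@
,@@,,,,
,,,,,,,
@@,,,,,
@,,,,,,
16) ,,@,,,@
,,@,,,@
,,,,,,@
,@@,,,,
@,@,,,,
@@,,,,,
,,,,,,@
17) @,,,,@@
@,,,,@@
@@@,,,,
@@@,,,,
@,@,,,,
@@,,,,@
,@,,,,@

0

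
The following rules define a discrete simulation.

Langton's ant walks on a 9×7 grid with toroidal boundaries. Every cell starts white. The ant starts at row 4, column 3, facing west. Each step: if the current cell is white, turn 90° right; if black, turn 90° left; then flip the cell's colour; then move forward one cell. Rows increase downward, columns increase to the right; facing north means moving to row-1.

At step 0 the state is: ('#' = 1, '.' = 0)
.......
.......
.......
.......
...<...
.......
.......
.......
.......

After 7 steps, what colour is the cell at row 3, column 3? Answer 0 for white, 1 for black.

[0] .......
.......
.......
.......
...<...
.......
.......
.......
.......
[1] .......
.......
.......
...^...
...#...
.......
.......
.......
.......
[2] .......
.......
.......
...#>..
...#...
.......
.......
.......
.......
[3] .......
.......
.......
...##..
...#v..
.......
.......
.......
.......
[4] .......
.......
.......
...##..
...<#..
.......
.......
.......
.......
[5] .......
.......
.......
...##..
....#..
...v...
.......
.......
.......
[6] .......
.......
.......
...##..
....#..
..<#...
.......
.......
.......
[7] .......
.......
.......
...##..
..^.#..
..##...
.......
.......
.......

1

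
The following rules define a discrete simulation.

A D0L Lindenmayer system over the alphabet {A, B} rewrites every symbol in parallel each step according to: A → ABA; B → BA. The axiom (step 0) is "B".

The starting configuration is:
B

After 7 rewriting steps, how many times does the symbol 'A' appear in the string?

377

[0] B
[1] BA
[2] BAABA
[3] BAABAABABAABA
[4] BAABAABABAABAABABAABABAABAABABAABA
[5] BAABAABABAABAABABAABABAABAABABAABAABABAABABAABAABABAABABAABAABABAABAABABAABABAABAABABAABA
[6] BAABAABABAABAABABAABABAABAABABAABAABABAABABAABAABABAABABAA…ABAABABAABABAABAABABAABABAABAABABAABAABABAABABAABAABABAABA  (len 233)
[7] BAABAABABAABAABABAABABAABAABABAABAABABAABABAABAABABAABABAA…ABAABABAABABAABAABABAABABAABAABABAABAABABAABABAABAABABAABA  (len 610)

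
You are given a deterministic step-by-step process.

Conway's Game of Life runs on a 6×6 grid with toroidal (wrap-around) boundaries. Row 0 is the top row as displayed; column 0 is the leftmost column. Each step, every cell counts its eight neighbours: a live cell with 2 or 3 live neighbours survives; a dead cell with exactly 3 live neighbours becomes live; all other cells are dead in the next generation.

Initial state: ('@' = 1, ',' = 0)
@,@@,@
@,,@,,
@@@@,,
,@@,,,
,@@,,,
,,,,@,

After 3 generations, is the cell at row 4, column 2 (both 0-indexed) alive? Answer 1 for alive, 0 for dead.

0

step 0: @,@@,@
@,,@,,
@@@@,,
,@@,,,
,@@,,,
,,,,@,
step 1: @@@@,@
,,,,,,
@,,@,,
,,,,,,
,@@@,,
@,,,@@
step 2: ,@@@,,
,,,@@@
,,,,,,
,@,@,,
@@@@@@
,,,,,,
step 3: ,,@@,,
,,,@@,
,,@@,,
,@,@,@
@@,@@@
,,,,,@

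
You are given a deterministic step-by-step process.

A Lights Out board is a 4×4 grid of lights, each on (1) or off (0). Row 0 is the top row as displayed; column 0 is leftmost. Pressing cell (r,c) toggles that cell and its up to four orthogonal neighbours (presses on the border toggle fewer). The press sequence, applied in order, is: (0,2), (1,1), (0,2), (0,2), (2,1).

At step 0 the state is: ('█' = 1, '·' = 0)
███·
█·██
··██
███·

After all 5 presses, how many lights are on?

9

[0] ███·
█·██
··██
███·
[1] █··█
█··█
··██
███·
[2] ██·█
·███
·███
███·
[3] █·█·
·█·█
·███
███·
[4] ██·█
·███
·███
███·
[5] ██·█
··██
█··█
█·█·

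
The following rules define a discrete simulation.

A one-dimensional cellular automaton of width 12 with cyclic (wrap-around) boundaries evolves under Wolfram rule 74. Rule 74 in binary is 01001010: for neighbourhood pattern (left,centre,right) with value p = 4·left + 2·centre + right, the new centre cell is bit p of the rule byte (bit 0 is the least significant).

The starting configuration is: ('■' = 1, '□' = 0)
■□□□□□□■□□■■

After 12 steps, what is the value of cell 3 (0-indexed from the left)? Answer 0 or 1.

0

gen 0: ■□□□□□□■□□■■
gen 1: ■□□□□□■□□■■□
gen 2: □□□□□■□□■■■□
gen 3: □□□□■□□■■□■□
gen 4: □□□■□□■■■□□□
gen 5: □□■□□■■□■□□□
gen 6: □■□□■■■□□□□□
gen 7: ■□□■■□■□□□□□
gen 8: □□■■■□□□□□□■
gen 9: □■■□■□□□□□■□
gen 10: ■■■□□□□□□■□□
gen 11: ■□■□□□□□■□□■
gen 12: ■□□□□□□■□□■■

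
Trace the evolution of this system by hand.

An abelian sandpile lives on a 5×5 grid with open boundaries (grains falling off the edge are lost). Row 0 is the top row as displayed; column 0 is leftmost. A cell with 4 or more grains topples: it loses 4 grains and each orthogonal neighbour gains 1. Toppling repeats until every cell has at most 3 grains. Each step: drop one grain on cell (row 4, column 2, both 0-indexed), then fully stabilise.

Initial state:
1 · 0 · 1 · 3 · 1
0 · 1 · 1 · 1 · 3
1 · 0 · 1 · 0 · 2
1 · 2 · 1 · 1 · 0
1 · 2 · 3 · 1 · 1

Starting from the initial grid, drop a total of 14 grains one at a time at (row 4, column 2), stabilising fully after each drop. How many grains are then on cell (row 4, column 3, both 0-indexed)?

gen 0: 1 · 0 · 1 · 3 · 1
0 · 1 · 1 · 1 · 3
1 · 0 · 1 · 0 · 2
1 · 2 · 1 · 1 · 0
1 · 2 · 3 · 1 · 1
gen 1: 1 · 0 · 1 · 3 · 1
0 · 1 · 1 · 1 · 3
1 · 0 · 1 · 0 · 2
1 · 2 · 2 · 1 · 0
1 · 3 · 0 · 2 · 1
gen 2: 1 · 0 · 1 · 3 · 1
0 · 1 · 1 · 1 · 3
1 · 0 · 1 · 0 · 2
1 · 2 · 2 · 1 · 0
1 · 3 · 1 · 2 · 1
gen 3: 1 · 0 · 1 · 3 · 1
0 · 1 · 1 · 1 · 3
1 · 0 · 1 · 0 · 2
1 · 2 · 2 · 1 · 0
1 · 3 · 2 · 2 · 1
gen 4: 1 · 0 · 1 · 3 · 1
0 · 1 · 1 · 1 · 3
1 · 0 · 1 · 0 · 2
1 · 2 · 2 · 1 · 0
1 · 3 · 3 · 2 · 1
gen 5: 1 · 0 · 1 · 3 · 1
0 · 1 · 1 · 1 · 3
1 · 0 · 1 · 0 · 2
1 · 3 · 3 · 1 · 0
2 · 0 · 1 · 3 · 1
gen 6: 1 · 0 · 1 · 3 · 1
0 · 1 · 1 · 1 · 3
1 · 0 · 1 · 0 · 2
1 · 3 · 3 · 1 · 0
2 · 0 · 2 · 3 · 1
gen 7: 1 · 0 · 1 · 3 · 1
0 · 1 · 1 · 1 · 3
1 · 0 · 1 · 0 · 2
1 · 3 · 3 · 1 · 0
2 · 0 · 3 · 3 · 1
gen 8: 1 · 0 · 1 · 3 · 1
0 · 1 · 1 · 1 · 3
1 · 1 · 2 · 0 · 2
2 · 0 · 1 · 3 · 0
2 · 2 · 2 · 0 · 2
gen 9: 1 · 0 · 1 · 3 · 1
0 · 1 · 1 · 1 · 3
1 · 1 · 2 · 0 · 2
2 · 0 · 1 · 3 · 0
2 · 2 · 3 · 0 · 2
gen 10: 1 · 0 · 1 · 3 · 1
0 · 1 · 1 · 1 · 3
1 · 1 · 2 · 0 · 2
2 · 0 · 2 · 3 · 0
2 · 3 · 0 · 1 · 2
gen 11: 1 · 0 · 1 · 3 · 1
0 · 1 · 1 · 1 · 3
1 · 1 · 2 · 0 · 2
2 · 0 · 2 · 3 · 0
2 · 3 · 1 · 1 · 2
gen 12: 1 · 0 · 1 · 3 · 1
0 · 1 · 1 · 1 · 3
1 · 1 · 2 · 0 · 2
2 · 0 · 2 · 3 · 0
2 · 3 · 2 · 1 · 2
gen 13: 1 · 0 · 1 · 3 · 1
0 · 1 · 1 · 1 · 3
1 · 1 · 2 · 0 · 2
2 · 0 · 2 · 3 · 0
2 · 3 · 3 · 1 · 2
gen 14: 1 · 0 · 1 · 3 · 1
0 · 1 · 1 · 1 · 3
1 · 1 · 2 · 0 · 2
2 · 1 · 3 · 3 · 0
3 · 0 · 1 · 2 · 2

2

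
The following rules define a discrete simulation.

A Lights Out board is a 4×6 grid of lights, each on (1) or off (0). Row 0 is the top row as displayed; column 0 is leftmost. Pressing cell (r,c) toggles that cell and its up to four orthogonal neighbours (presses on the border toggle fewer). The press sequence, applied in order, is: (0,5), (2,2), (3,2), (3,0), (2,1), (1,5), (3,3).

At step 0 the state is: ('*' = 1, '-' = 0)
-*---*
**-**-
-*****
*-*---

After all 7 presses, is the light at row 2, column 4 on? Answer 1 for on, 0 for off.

[0] -*---*
**-**-
-*****
*-*---
[1] -*--*-
**-***
-*****
*-*---
[2] -*--*-
******
----**
*-----
[3] -*--*-
******
--*-**
****--
[4] -*--*-
******
*-*-**
--**--
[5] -*--*-
*-****
-*--**
-***--
[6] -*--**
*-**--
-*--*-
-***--
[7] -*--**
*-**--
-*-**-
-*--*-

1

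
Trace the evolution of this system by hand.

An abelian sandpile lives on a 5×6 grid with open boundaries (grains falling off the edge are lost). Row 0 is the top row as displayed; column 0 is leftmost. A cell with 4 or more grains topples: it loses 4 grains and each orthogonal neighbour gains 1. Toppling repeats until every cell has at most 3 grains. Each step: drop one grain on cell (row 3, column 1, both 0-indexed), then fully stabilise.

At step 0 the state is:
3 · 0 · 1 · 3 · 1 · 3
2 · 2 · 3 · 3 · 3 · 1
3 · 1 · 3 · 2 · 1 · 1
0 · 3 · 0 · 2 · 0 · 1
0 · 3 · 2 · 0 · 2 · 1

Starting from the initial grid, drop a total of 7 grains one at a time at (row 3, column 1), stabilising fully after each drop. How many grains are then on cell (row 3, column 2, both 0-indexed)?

2

[0] 3 · 0 · 1 · 3 · 1 · 3
2 · 2 · 3 · 3 · 3 · 1
3 · 1 · 3 · 2 · 1 · 1
0 · 3 · 0 · 2 · 0 · 1
0 · 3 · 2 · 0 · 2 · 1
[1] 3 · 0 · 1 · 3 · 1 · 3
2 · 2 · 3 · 3 · 3 · 1
3 · 2 · 3 · 2 · 1 · 1
1 · 1 · 1 · 2 · 0 · 1
1 · 0 · 3 · 0 · 2 · 1
[2] 3 · 0 · 1 · 3 · 1 · 3
2 · 2 · 3 · 3 · 3 · 1
3 · 2 · 3 · 2 · 1 · 1
1 · 2 · 1 · 2 · 0 · 1
1 · 0 · 3 · 0 · 2 · 1
[3] 3 · 0 · 1 · 3 · 1 · 3
2 · 2 · 3 · 3 · 3 · 1
3 · 2 · 3 · 2 · 1 · 1
1 · 3 · 1 · 2 · 0 · 1
1 · 0 · 3 · 0 · 2 · 1
[4] 3 · 0 · 1 · 3 · 1 · 3
2 · 2 · 3 · 3 · 3 · 1
3 · 3 · 3 · 2 · 1 · 1
2 · 0 · 2 · 2 · 0 · 1
1 · 1 · 3 · 0 · 2 · 1
[5] 3 · 0 · 1 · 3 · 1 · 3
2 · 2 · 3 · 3 · 3 · 1
3 · 3 · 3 · 2 · 1 · 1
2 · 1 · 2 · 2 · 0 · 1
1 · 1 · 3 · 0 · 2 · 1
[6] 3 · 0 · 1 · 3 · 1 · 3
2 · 2 · 3 · 3 · 3 · 1
3 · 3 · 3 · 2 · 1 · 1
2 · 2 · 2 · 2 · 0 · 1
1 · 1 · 3 · 0 · 2 · 1
[7] 3 · 0 · 1 · 3 · 1 · 3
2 · 2 · 3 · 3 · 3 · 1
3 · 3 · 3 · 2 · 1 · 1
2 · 3 · 2 · 2 · 0 · 1
1 · 1 · 3 · 0 · 2 · 1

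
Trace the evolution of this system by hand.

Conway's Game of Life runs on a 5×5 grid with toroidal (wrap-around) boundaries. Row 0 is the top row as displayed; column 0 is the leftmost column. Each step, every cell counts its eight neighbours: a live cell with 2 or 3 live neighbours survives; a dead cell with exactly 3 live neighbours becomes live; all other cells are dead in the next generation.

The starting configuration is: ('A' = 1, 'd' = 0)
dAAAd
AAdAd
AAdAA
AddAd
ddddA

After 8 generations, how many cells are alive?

[0] dAAAd
AAdAd
AAdAA
AddAd
ddddA
[1] dAdAd
ddddd
dddAd
dAAAd
AAddA
[2] dAAdA
ddAdd
dddAd
dAdAd
ddddA
[3] AAAdd
dAAdd
dddAd
ddAAA
dAddA
[4] dddAd
AddAd
dAddA
AdAdA
ddddA
[5] dddAd
AdAAd
dAAdd
dAddA
AdddA
[6] AAAAd
dddAA
ddddA
dAAAA
AddAA
[7] dAddd
dAddd
ddddd
dAAdd
ddddd
[8] ddddd
ddddd
dAAdd
ddddd
dAAdd

4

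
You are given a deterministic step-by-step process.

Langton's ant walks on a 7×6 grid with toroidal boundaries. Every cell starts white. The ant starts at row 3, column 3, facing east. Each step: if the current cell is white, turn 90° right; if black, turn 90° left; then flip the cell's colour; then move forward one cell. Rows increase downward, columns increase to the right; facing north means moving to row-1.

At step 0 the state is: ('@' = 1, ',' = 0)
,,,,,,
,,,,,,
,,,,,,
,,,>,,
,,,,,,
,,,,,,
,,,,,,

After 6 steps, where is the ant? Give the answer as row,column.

2,4

step 0: ,,,,,,
,,,,,,
,,,,,,
,,,>,,
,,,,,,
,,,,,,
,,,,,,
step 1: ,,,,,,
,,,,,,
,,,,,,
,,,@,,
,,,v,,
,,,,,,
,,,,,,
step 2: ,,,,,,
,,,,,,
,,,,,,
,,,@,,
,,<@,,
,,,,,,
,,,,,,
step 3: ,,,,,,
,,,,,,
,,,,,,
,,^@,,
,,@@,,
,,,,,,
,,,,,,
step 4: ,,,,,,
,,,,,,
,,,,,,
,,@>,,
,,@@,,
,,,,,,
,,,,,,
step 5: ,,,,,,
,,,,,,
,,,^,,
,,@,,,
,,@@,,
,,,,,,
,,,,,,
step 6: ,,,,,,
,,,,,,
,,,@>,
,,@,,,
,,@@,,
,,,,,,
,,,,,,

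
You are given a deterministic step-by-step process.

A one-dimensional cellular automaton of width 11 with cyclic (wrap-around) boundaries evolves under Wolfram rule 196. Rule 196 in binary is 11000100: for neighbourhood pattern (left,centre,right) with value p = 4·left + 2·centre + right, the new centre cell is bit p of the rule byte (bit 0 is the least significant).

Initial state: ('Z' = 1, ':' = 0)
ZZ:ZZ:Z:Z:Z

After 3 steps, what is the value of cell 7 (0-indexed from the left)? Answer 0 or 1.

0

0) ZZ:ZZ:Z:Z:Z
1) ZZ::Z:Z:Z::
2) :Z::Z:Z:Z::
3) :Z::Z:Z:Z::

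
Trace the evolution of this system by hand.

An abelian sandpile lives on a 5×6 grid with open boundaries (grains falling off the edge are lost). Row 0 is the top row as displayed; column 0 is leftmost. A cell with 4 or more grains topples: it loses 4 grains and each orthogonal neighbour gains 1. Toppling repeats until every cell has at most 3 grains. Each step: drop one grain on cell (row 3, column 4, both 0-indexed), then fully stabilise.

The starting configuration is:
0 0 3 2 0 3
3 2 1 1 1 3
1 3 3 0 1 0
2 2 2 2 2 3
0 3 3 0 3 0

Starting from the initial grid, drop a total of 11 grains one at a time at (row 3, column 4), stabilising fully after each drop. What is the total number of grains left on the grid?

58

[0] 0 0 3 2 0 3
3 2 1 1 1 3
1 3 3 0 1 0
2 2 2 2 2 3
0 3 3 0 3 0
[1] 0 0 3 2 0 3
3 2 1 1 1 3
1 3 3 0 1 0
2 2 2 2 3 3
0 3 3 0 3 0
[2] 0 0 3 2 0 3
3 2 1 1 1 3
1 3 3 0 2 1
2 2 2 3 2 0
0 3 3 1 0 2
[3] 0 0 3 2 0 3
3 2 1 1 1 3
1 3 3 0 2 1
2 2 2 3 3 0
0 3 3 1 0 2
[4] 0 0 3 2 0 3
3 2 1 1 1 3
1 3 3 1 3 1
2 2 3 0 1 1
0 3 3 2 1 2
[5] 0 0 3 2 0 3
3 2 1 1 1 3
1 3 3 1 3 1
2 2 3 0 2 1
0 3 3 2 1 2
[6] 0 0 3 2 0 3
3 2 1 1 1 3
1 3 3 1 3 1
2 2 3 0 3 1
0 3 3 2 1 2
[7] 0 0 3 2 0 3
3 2 1 1 2 3
1 3 3 2 0 2
2 2 3 1 1 2
0 3 3 2 2 2
[8] 0 0 3 2 0 3
3 2 1 1 2 3
1 3 3 2 0 2
2 2 3 1 2 2
0 3 3 2 2 2
[9] 0 0 3 2 0 3
3 2 1 1 2 3
1 3 3 2 0 2
2 2 3 1 3 2
0 3 3 2 2 2
[10] 0 0 3 2 0 3
3 2 1 1 2 3
1 3 3 2 1 2
2 2 3 2 0 3
0 3 3 2 3 2
[11] 0 0 3 2 0 3
3 2 1 1 2 3
1 3 3 2 1 2
2 2 3 2 1 3
0 3 3 2 3 2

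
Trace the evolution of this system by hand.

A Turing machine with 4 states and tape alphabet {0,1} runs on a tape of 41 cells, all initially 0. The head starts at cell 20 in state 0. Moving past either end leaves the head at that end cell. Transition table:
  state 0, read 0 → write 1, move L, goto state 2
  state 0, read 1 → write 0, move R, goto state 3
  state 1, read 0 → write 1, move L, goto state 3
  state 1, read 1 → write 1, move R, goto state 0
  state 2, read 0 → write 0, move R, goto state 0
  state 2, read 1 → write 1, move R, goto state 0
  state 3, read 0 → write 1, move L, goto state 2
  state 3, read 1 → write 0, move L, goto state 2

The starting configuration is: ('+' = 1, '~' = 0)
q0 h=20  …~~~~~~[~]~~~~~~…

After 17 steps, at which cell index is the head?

step 0: q0 h=20  …~~~~~~[~]~~~~~~…
step 1: q2 h=19  …~~~~~~[~]+~~~~~…
step 2: q0 h=20  …~~~~~~[+]~~~~~~…
step 3: q3 h=21  …~~~~~~[~]~~~~~~…
step 4: q2 h=20  …~~~~~~[~]+~~~~~…
step 5: q0 h=21  …~~~~~~[+]~~~~~~…
step 6: q3 h=22  …~~~~~~[~]~~~~~~…
step 7: q2 h=21  …~~~~~~[~]+~~~~~…
step 8: q0 h=22  …~~~~~~[+]~~~~~~…
step 9: q3 h=23  …~~~~~~[~]~~~~~~…
step 10: q2 h=22  …~~~~~~[~]+~~~~~…
step 11: q0 h=23  …~~~~~~[+]~~~~~~…
step 12: q3 h=24  …~~~~~~[~]~~~~~~…
step 13: q2 h=23  …~~~~~~[~]+~~~~~…
step 14: q0 h=24  …~~~~~~[+]~~~~~~…
step 15: q3 h=25  …~~~~~~[~]~~~~~~…
step 16: q2 h=24  …~~~~~~[~]+~~~~~…
step 17: q0 h=25  …~~~~~~[+]~~~~~~…

25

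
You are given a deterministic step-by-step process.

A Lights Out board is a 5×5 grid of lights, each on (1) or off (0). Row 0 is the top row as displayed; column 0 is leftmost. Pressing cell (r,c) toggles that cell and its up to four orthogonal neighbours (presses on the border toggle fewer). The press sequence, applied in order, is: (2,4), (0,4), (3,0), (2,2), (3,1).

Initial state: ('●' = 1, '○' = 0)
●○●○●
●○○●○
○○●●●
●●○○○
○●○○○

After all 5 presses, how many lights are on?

step 0: ●○●○●
●○○●○
○○●●●
●●○○○
○●○○○
step 1: ●○●○●
●○○●●
○○●○○
●●○○●
○●○○○
step 2: ●○●●○
●○○●○
○○●○○
●●○○●
○●○○○
step 3: ●○●●○
●○○●○
●○●○○
○○○○●
●●○○○
step 4: ●○●●○
●○●●○
●●○●○
○○●○●
●●○○○
step 5: ●○●●○
●○●●○
●○○●○
●●○○●
●○○○○

12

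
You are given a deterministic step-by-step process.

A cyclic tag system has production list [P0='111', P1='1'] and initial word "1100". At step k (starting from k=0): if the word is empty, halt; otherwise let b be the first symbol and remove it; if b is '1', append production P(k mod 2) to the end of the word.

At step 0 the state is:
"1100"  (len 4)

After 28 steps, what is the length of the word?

t=0: "1100"  (len 4)
t=1: "100111"  (len 6)
t=2: "001111"  (len 6)
t=3: "01111"  (len 5)
t=4: "1111"  (len 4)
t=5: "111111"  (len 6)
t=6: "111111"  (len 6)
t=7: "11111111"  (len 8)
t=8: "11111111"  (len 8)
t=9: "1111111111"  (len 10)
t=10: "1111111111"  (len 10)
t=11: "111111111111"  (len 12)
t=12: "111111111111"  (len 12)
t=13: "11111111111111"  (len 14)
t=14: "11111111111111"  (len 14)
t=15: "1111111111111111"  (len 16)
t=16: "1111111111111111"  (len 16)
t=17: "111111111111111111"  (len 18)
t=18: "111111111111111111"  (len 18)
t=19: "11111111111111111111"  (len 20)
t=20: "11111111111111111111"  (len 20)
t=21: "1111111111111111111111"  (len 22)
t=22: "1111111111111111111111"  (len 22)
t=23: "111111111111111111111111"  (len 24)
t=24: "111111111111111111111111"  (len 24)
t=25: "11111111111111111111111111"  (len 26)
t=26: "11111111111111111111111111"  (len 26)
t=27: "1111111111111111111111111111"  (len 28)
t=28: "1111111111111111111111111111"  (len 28)

28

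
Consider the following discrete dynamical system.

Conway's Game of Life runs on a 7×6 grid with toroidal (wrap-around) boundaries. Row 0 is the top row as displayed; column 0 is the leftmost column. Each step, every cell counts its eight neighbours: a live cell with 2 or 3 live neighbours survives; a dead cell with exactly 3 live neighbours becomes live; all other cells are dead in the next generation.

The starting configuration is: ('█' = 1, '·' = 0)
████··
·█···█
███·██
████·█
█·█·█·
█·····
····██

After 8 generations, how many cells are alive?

2

step 0: ████··
·█···█
███·██
████·█
█·█·█·
█·····
····██
step 1: ·███··
······
······
······
··█·█·
██·██·
··████
step 2: ·█····
··█···
······
······
·██·██
██····
·····█
step 3: ······
······
······
······
·██··█
·██·█·
·█····
step 4: ······
······
······
······
████··
···█··
·██···
step 5: ······
······
······
·██···
·███··
█··█··
··█···
step 6: ······
······
······
·█·█··
█··█··
···█··
······
step 7: ······
······
······
··█···
···██·
······
······
step 8: ······
······
······
···█··
···█··
······
······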